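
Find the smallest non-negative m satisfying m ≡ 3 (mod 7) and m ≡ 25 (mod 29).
M = 7 × 29 = 203. M₁ = 29, y₁ ≡ 1 (mod 7). M₂ = 7, y₂ ≡ 25 (mod 29). m = 3×29×1 + 25×7×25 ≡ 199 (mod 203)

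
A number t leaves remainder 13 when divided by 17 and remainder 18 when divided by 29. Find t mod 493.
M = 17 × 29 = 493. M₁ = 29, y₁ ≡ 10 mod 17. M₂ = 17, y₂ ≡ 12 mod 29. t = 13×29×10 + 18×17×12 ≡ 47 mod 493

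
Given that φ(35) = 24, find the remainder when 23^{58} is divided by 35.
By Euler: 23^{24} ≡ 1 (mod 35) since gcd(23, 35) = 1. 58 = 2×24 + 10. So 23^{58} ≡ 23^{10} ≡ 9 (mod 35)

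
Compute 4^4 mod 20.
4^{4} = 256 ≡ 16 (mod 20)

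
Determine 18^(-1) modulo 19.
Since 19 is prime, by Fermat 18^(-1) ≡ 18^{17} ≡ 18 mod 19. Verify: 18 × 18 = 324 ≡ 1 mod 19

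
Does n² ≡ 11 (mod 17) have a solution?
By Euler's criterion: 11^{8} ≡ 16 (mod 17). Since this equals -1 (≡ 16), 11 is not a QR.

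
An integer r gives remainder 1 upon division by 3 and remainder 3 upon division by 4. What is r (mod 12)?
M = 3 × 4 = 12. M₁ = 4, y₁ ≡ 1 (mod 3). M₂ = 3, y₂ ≡ 3 (mod 4). r = 1×4×1 + 3×3×3 ≡ 7 (mod 12)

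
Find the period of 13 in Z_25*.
Powers of 13 mod 25: 13^1≡13, 13^2≡19, 13^3≡22, 13^4≡11, 13^5≡18, 13^6≡9, 13^7≡17, 13^8≡21, 13^9≡23, 13^10≡24, 13^11≡12, 13^12≡6, 13^13≡3, 13^14≡14, 13^15≡7, 13^16≡16, 13^17≡8, 13^18≡4, 13^19≡2, 13^20≡1. So the order of 13 is 20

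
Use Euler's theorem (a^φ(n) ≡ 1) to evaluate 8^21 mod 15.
By Euler: 8^{8} ≡ 1 mod 15 since gcd(8, 15) = 1. 21 = 2×8 + 5. So 8^{21} ≡ 8^{5} ≡ 8 mod 15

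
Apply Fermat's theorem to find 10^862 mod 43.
By Fermat: 10^{42} ≡ 1 mod 43. 862 ≡ 22 mod 42. So 10^{862} ≡ 10^{22} ≡ 10 mod 43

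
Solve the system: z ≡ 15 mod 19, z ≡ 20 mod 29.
M = 19 × 29 = 551. M₁ = 29, y₁ ≡ 2 mod 19. M₂ = 19, y₂ ≡ 26 mod 29. z = 15×29×2 + 20×19×26 ≡ 281 mod 551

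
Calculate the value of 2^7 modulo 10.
By repeated squaring mod 10: 2^{1}≡2, 2^{2}≡4, 2^{4}≡6. Then 2^{7} = 2^{4+2+1} ≡ 6 × 4 × 2 ≡ 8 mod 10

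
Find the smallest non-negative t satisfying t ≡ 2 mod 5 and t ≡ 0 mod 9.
M = 5 × 9 = 45. M₁ = 9, y₁ ≡ 4 mod 5. M₂ = 5, y₂ ≡ 2 mod 9. t = 2×9×4 + 0×5×2 ≡ 27 mod 45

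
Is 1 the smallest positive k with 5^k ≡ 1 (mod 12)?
Powers of 5 mod 12: 5^1≡5, 5^2≡1. 5^1≡5≢1, so ord ≠ 1. No, the actual order is 2.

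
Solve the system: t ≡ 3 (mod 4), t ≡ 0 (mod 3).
M = 4 × 3 = 12. M₁ = 3, y₁ ≡ 3 (mod 4). M₂ = 4, y₂ ≡ 1 (mod 3). t = 3×3×3 + 0×4×1 ≡ 3 (mod 12)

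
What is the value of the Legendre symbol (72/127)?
(72/127) = 72^{63} mod 127 = 1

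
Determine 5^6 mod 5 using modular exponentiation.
By repeated squaring (mod 5): 5^{1}≡0, 5^{2}≡0, 5^{4}≡0. Then 5^{6} = 5^{4+2} ≡ 0 × 0 ≡ 0 (mod 5)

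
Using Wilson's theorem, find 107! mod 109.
(108)! = (107)! × (108) ≡ -1 (mod 109). So (107)! ≡ -1 × (108)^(-1) ≡ (-1)×(-1) = 1 (mod 109)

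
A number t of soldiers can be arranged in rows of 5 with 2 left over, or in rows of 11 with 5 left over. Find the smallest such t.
M = 5 × 11 = 55. M₁ = 11, y₁ ≡ 1 (mod 5). M₂ = 5, y₂ ≡ 9 (mod 11). t = 2×11×1 + 5×5×9 ≡ 27 (mod 55)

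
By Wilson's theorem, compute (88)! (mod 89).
By Wilson's theorem, (88)! ≡ -1 ≡ 88 (mod 89)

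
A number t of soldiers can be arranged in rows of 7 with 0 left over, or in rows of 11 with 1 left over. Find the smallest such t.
M = 7 × 11 = 77. M₁ = 11, y₁ ≡ 2 (mod 7). M₂ = 7, y₂ ≡ 8 (mod 11). t = 0×11×2 + 1×7×8 ≡ 56 (mod 77)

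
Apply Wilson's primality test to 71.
(70)! mod 71 = 70. Since 70 ≡ -1 (mod 71), 71 is prime.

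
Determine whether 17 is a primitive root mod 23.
ord_23(17) divides 22. For each prime q|22: 17^{11}≡22, 17^{2}≡13, none ≡ 1. So 17 has order 22 and is a primitive root mod 23.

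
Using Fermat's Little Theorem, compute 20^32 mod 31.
By Fermat: 20^{30} ≡ 1 mod 31. So 20^{32} = 20^{30} · 20^{2} ≡ 20^{2} ≡ 28 mod 31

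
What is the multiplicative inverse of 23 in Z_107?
Since 107 is prime, by Fermat 23^(-1) ≡ 23^{105} ≡ 14 (mod 107). Verify: 23 × 14 = 322 ≡ 1 (mod 107)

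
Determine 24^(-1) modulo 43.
Since 43 is prime, by Fermat 24^(-1) ≡ 24^{41} ≡ 9 mod 43. Verify: 24 × 9 = 216 ≡ 1 mod 43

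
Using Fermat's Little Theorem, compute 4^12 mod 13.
By Fermat's Little Theorem, 4^{12} ≡ 1 (mod 13) since 13 is prime and gcd(4, 13) = 1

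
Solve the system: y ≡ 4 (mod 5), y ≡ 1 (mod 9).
M = 5 × 9 = 45. M₁ = 9, y₁ ≡ 4 (mod 5). M₂ = 5, y₂ ≡ 2 (mod 9). y = 4×9×4 + 1×5×2 ≡ 19 (mod 45)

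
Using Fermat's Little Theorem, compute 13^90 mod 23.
By Fermat: 13^{22} ≡ 1 mod 23. 90 = 4×22 + 2. So 13^{90} ≡ 13^{2} ≡ 8 mod 23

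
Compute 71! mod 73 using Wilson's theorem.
(72)! = (71)! × (72) ≡ -1 mod 73. So (71)! ≡ -1 × (72)^(-1) ≡ (-1)×(-1) = 1 mod 73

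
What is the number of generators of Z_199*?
A prime p has φ(p-1) primitive roots; here φ(198) = 60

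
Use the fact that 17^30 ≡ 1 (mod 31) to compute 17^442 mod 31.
By Fermat: 17^{30} ≡ 1 (mod 31). 442 ≡ 22 (mod 30). So 17^{442} ≡ 17^{22} ≡ 19 (mod 31)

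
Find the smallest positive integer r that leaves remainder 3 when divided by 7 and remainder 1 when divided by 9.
M = 7 × 9 = 63. M₁ = 9, y₁ ≡ 4 (mod 7). M₂ = 7, y₂ ≡ 4 (mod 9). r = 3×9×4 + 1×7×4 ≡ 10 (mod 63)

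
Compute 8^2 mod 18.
8^{2} = 64 ≡ 10 mod 18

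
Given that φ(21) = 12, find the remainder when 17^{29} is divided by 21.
By Euler: 17^{12} ≡ 1 (mod 21) since gcd(17, 21) = 1. 29 = 2×12 + 5. So 17^{29} ≡ 17^{5} ≡ 5 (mod 21)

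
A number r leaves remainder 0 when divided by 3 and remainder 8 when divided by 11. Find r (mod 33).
M = 3 × 11 = 33. M₁ = 11, y₁ ≡ 2 (mod 3). M₂ = 3, y₂ ≡ 4 (mod 11). r = 0×11×2 + 8×3×4 ≡ 30 (mod 33)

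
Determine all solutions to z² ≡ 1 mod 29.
The square roots of 1 mod 29 are 1 and 28. Verify: 1² = 1 ≡ 1 mod 29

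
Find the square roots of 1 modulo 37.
The square roots of 1 mod 37 are 1 and 36. Verify: 1² = 1 ≡ 1 mod 37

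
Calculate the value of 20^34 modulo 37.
By repeated squaring mod 37: 20^{1}≡20, 20^{2}≡30, 20^{4}≡12, 20^{8}≡33, 20^{16}≡16, 20^{32}≡34. Then 20^{34} = 20^{32+2} ≡ 34 × 30 ≡ 21 mod 37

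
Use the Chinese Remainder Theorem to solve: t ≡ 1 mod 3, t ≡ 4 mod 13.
M = 3 × 13 = 39. M₁ = 13, y₁ ≡ 1 mod 3. M₂ = 3, y₂ ≡ 9 mod 13. t = 1×13×1 + 4×3×9 ≡ 4 mod 39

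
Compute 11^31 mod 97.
By repeated squaring mod 97: 11^{1}≡11, 11^{2}≡24, 11^{4}≡91, 11^{8}≡36, 11^{16}≡35. Then 11^{31} = 11^{16+8+4+2+1} ≡ 35 × 36 × 91 × 24 × 11 ≡ 32 mod 97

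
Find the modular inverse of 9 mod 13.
Since 13 is prime, by Fermat 9^(-1) ≡ 9^{11} ≡ 3 mod 13. Verify: 9 × 3 = 27 ≡ 1 mod 13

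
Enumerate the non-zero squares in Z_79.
Squares in Z_79*: {1, 2, 4, 5, 8, 9, 10, 11, 13, 16, 18, 19, 20, 21, 22, 23, 25, 26, 31, 32, 36, 38, 40, 42, 44, 45, 46, 49, 50, 51, 52, 55, 62, 64, 65, 67, 72, 73, 76}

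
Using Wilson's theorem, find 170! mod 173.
(172)! = (170)! × (171) × (172) ≡ -1 (mod 173). So (170)! ≡ -1 × [(172)(171)]^(-1) ≡ 86 (mod 173)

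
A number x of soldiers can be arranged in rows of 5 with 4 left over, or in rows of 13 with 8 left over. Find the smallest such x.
M = 5 × 13 = 65. M₁ = 13, y₁ ≡ 2 (mod 5). M₂ = 5, y₂ ≡ 8 (mod 13). x = 4×13×2 + 8×5×8 ≡ 34 (mod 65)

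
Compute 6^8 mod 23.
By repeated squaring mod 23: 6^{1}≡6, 6^{2}≡13, 6^{4}≡8, 6^{8}≡18. So 6^{8} ≡ 18 mod 23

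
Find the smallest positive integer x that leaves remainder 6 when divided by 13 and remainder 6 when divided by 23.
M = 13 × 23 = 299. M₁ = 23, y₁ ≡ 4 (mod 13). M₂ = 13, y₂ ≡ 16 (mod 23). x = 6×23×4 + 6×13×16 ≡ 6 (mod 299)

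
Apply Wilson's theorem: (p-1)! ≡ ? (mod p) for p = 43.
By Wilson's theorem, (42)! ≡ -1 ≡ 42 (mod 43)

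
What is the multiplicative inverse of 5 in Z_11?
Since 11 is prime, by Fermat 5^(-1) ≡ 5^{9} ≡ 9 mod 11. Verify: 5 × 9 = 45 ≡ 1 mod 11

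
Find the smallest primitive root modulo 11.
g = 2. Powers: [2, 4, 8, 5, 10, 9, 7, 3, 6, ...] generates all 10 non-zero residues.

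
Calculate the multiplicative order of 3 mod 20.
Powers of 3 mod 20: 3^1≡3, 3^2≡9, 3^3≡7, 3^4≡1. Order = 4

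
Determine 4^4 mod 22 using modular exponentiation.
4^{4} = 256 ≡ 14 (mod 22)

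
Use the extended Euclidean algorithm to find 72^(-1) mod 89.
Extended GCD: 72(-21) + 89(17) = 1. So 72^(-1) ≡ -21 ≡ 68 (mod 89). Verify: 72 × 68 = 4896 ≡ 1 (mod 89)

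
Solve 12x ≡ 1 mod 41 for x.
Since 41 is prime, by Fermat 12^(-1) ≡ 12^{39} ≡ 24 mod 41. Verify: 12 × 24 = 288 ≡ 1 mod 41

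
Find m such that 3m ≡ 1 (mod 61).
Since 61 is prime, by Fermat 3^(-1) ≡ 3^{59} ≡ 41 (mod 61). Verify: 3 × 41 = 123 ≡ 1 (mod 61)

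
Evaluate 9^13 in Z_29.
By repeated squaring mod 29: 9^{1}≡9, 9^{2}≡23, 9^{4}≡7, 9^{8}≡20. Then 9^{13} = 9^{8+4+1} ≡ 20 × 7 × 9 ≡ 13 mod 29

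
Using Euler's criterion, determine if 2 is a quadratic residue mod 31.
By Euler's criterion: 2^{15} ≡ 1 mod 31. Since this equals 1, 2 is a QR.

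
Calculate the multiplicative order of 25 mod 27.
Powers of 25 mod 27: 25^1≡25, 25^2≡4, 25^3≡19, 25^4≡16, 25^5≡22, 25^6≡10, 25^7≡7, 25^8≡13, 25^9≡1. ord_27(25) = 9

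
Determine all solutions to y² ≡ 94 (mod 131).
The square roots of 94 mod 131 are 15 and 116. Verify: 15² = 225 ≡ 94 (mod 131)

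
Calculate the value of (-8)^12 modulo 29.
By repeated squaring (mod 29): (-8)^{1}≡21, (-8)^{2}≡6, (-8)^{4}≡7, (-8)^{8}≡20. Then (-8)^{12} = (-8)^{8+4} ≡ 20 × 7 ≡ 24 (mod 29)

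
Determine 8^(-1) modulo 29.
Since 29 is prime, by Fermat 8^(-1) ≡ 8^{27} ≡ 11 (mod 29). Verify: 8 × 11 = 88 ≡ 1 (mod 29)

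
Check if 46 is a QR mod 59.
By Euler's criterion: 46^{29} ≡ 1 mod 59. Since this equals 1, 46 is a QR.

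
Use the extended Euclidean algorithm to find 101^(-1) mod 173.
Extended GCD: 101(12) + 173(-7) = 1. So 101^(-1) ≡ 12 (mod 173). Verify: 101 × 12 = 1212 ≡ 1 (mod 173)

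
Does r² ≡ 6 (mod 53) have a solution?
By Euler's criterion: 6^{26} ≡ 1 (mod 53). Since this equals 1, 6 is a QR.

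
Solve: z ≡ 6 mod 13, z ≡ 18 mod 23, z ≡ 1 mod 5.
M = 13 × 23 × 5 = 1495. M₁ = 115, y₁ ≡ 6 mod 13. M₂ = 65, y₂ ≡ 17 mod 23. M₃ = 299, y₃ ≡ 4 mod 5. z = 6×115×6 + 18×65×17 + 1×299×4 ≡ 1306 mod 1495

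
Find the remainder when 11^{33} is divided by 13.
By Fermat: 11^{12} ≡ 1 mod 13. 33 = 2×12 + 9. So 11^{33} ≡ 11^{9} ≡ 8 mod 13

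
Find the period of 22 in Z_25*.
Powers of 22 mod 25: 22^1≡22, 22^2≡9, 22^3≡23, 22^4≡6, 22^5≡7, 22^6≡4, 22^7≡13, 22^8≡11, 22^9≡17, 22^10≡24, 22^11≡3, 22^12≡16, 22^13≡2, 22^14≡19, 22^15≡18, 22^16≡21, 22^17≡12, 22^18≡14, 22^19≡8, 22^20≡1. So the order of 22 is 20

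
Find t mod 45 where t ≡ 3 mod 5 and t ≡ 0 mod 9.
M = 5 × 9 = 45. M₁ = 9, y₁ ≡ 4 mod 5. M₂ = 5, y₂ ≡ 2 mod 9. t = 3×9×4 + 0×5×2 ≡ 18 mod 45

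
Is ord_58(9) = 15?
Powers of 9 mod 58: 9^1≡9, 9^2≡23, 9^3≡33, 9^4≡7, 9^5≡5, 9^6≡45, 9^7≡57, 9^8≡49, 9^9≡35, 9^10≡25, 9^11≡51, 9^12≡53, 9^13≡13, 9^14≡1. Already 9^14≡1, so the order is 14 < 15. No, the actual order is 14.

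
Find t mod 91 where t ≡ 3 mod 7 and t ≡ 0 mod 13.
M = 7 × 13 = 91. M₁ = 13, y₁ ≡ 6 mod 7. M₂ = 7, y₂ ≡ 2 mod 13. t = 3×13×6 + 0×7×2 ≡ 52 mod 91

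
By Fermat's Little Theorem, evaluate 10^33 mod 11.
By Fermat: 10^{10} ≡ 1 (mod 11). 33 = 3×10 + 3. So 10^{33} ≡ 10^{3} ≡ 10 (mod 11)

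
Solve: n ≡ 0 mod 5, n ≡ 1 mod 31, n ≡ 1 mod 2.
M = 5 × 31 × 2 = 310. M₁ = 62, y₁ ≡ 3 mod 5. M₂ = 10, y₂ ≡ 28 mod 31. M₃ = 155, y₃ ≡ 1 mod 2. n = 0×62×3 + 1×10×28 + 1×155×1 ≡ 125 mod 310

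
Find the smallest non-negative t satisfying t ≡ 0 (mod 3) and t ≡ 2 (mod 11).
M = 3 × 11 = 33. M₁ = 11, y₁ ≡ 2 (mod 3). M₂ = 3, y₂ ≡ 4 (mod 11). t = 0×11×2 + 2×3×4 ≡ 24 (mod 33)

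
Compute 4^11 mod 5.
Using Fermat: 4^{4} ≡ 1 (mod 5). 11 ≡ 3 (mod 4). So 4^{11} ≡ 4^{3} ≡ 4 (mod 5)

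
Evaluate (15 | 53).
(15/53) = 15^{26} mod 53 = 1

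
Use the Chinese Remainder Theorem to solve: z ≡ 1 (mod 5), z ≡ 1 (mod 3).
M = 5 × 3 = 15. M₁ = 3, y₁ ≡ 2 (mod 5). M₂ = 5, y₂ ≡ 2 (mod 3). z = 1×3×2 + 1×5×2 ≡ 1 (mod 15)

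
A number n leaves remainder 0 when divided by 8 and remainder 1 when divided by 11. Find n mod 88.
M = 8 × 11 = 88. M₁ = 11, y₁ ≡ 3 mod 8. M₂ = 8, y₂ ≡ 7 mod 11. n = 0×11×3 + 1×8×7 ≡ 56 mod 88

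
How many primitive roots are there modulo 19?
Number of primitive roots mod 19 = φ(p-1) = φ(18) = 6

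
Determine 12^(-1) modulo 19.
Since 19 is prime, by Fermat 12^(-1) ≡ 12^{17} ≡ 8 (mod 19). Verify: 12 × 8 = 96 ≡ 1 (mod 19)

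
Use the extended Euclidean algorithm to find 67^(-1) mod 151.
Extended GCD: 67(-9) + 151(4) = 1. So 67^(-1) ≡ -9 ≡ 142 mod 151. Verify: 67 × 142 = 9514 ≡ 1 mod 151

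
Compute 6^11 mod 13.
By repeated squaring (mod 13): 6^{1}≡6, 6^{2}≡10, 6^{4}≡9, 6^{8}≡3. Then 6^{11} = 6^{8+2+1} ≡ 3 × 10 × 6 ≡ 11 (mod 13)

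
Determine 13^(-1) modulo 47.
Since 47 is prime, by Fermat 13^(-1) ≡ 13^{45} ≡ 29 (mod 47). Verify: 13 × 29 = 377 ≡ 1 (mod 47)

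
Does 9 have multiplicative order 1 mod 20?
Powers of 9 mod 20: 9^1≡9, 9^2≡1. 9^1≡9≢1, so ord ≠ 1. No, the actual order is 2.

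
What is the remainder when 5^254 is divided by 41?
Using Fermat: 5^{40} ≡ 1 mod 41. 254 ≡ 14 mod 40. So 5^{254} ≡ 5^{14} ≡ 31 mod 41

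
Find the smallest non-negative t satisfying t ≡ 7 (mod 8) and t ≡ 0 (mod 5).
M = 8 × 5 = 40. M₁ = 5, y₁ ≡ 5 (mod 8). M₂ = 8, y₂ ≡ 2 (mod 5). t = 7×5×5 + 0×8×2 ≡ 15 (mod 40)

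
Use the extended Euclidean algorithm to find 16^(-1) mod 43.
Extended GCD: 16(-8) + 43(3) = 1. So 16^(-1) ≡ -8 ≡ 35 (mod 43). Verify: 16 × 35 = 560 ≡ 1 (mod 43)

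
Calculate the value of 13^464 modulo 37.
Using Fermat: 13^{36} ≡ 1 mod 37. 464 ≡ 32 mod 36. So 13^{464} ≡ 13^{32} ≡ 12 mod 37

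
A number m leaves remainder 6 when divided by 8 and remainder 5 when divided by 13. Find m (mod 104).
M = 8 × 13 = 104. M₁ = 13, y₁ ≡ 5 (mod 8). M₂ = 8, y₂ ≡ 5 (mod 13). m = 6×13×5 + 5×8×5 ≡ 70 (mod 104)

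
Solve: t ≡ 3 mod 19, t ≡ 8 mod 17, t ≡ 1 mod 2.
M = 19 × 17 × 2 = 646. M₁ = 34, y₁ ≡ 14 mod 19. M₂ = 38, y₂ ≡ 13 mod 17. M₃ = 323, y₃ ≡ 1 mod 2. t = 3×34×14 + 8×38×13 + 1×323×1 ≡ 535 mod 646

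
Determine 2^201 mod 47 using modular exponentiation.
Using Fermat: 2^{46} ≡ 1 mod 47. 201 ≡ 17 mod 46. So 2^{201} ≡ 2^{17} ≡ 36 mod 47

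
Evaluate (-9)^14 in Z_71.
By repeated squaring mod 71: (-9)^{1}≡62, (-9)^{2}≡10, (-9)^{4}≡29, (-9)^{8}≡60. Then (-9)^{14} = (-9)^{8+4+2} ≡ 60 × 29 × 10 ≡ 5 mod 71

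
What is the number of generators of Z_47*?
A prime p has φ(p-1) primitive roots; here φ(46) = 22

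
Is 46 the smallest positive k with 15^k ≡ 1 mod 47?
Powers of 15 mod 47: 15^1≡15, 15^2≡37, 15^3≡38, 15^4≡6, 15^5≡43, 15^6≡34, 15^7≡40, 15^8≡36, 15^9≡23, 15^10≡16, 15^11≡5, 15^12≡28, 15^13≡44, 15^14≡2, 15^15≡30, 15^16≡27, 15^17≡29, 15^18≡12, 15^19≡39, 15^20≡21, 15^21≡33, 15^22≡25, 15^23≡46, 15^24≡32, 15^25≡10, 15^26≡9, 15^27≡41, 15^28≡4, 15^29≡13, 15^30≡7, 15^31≡11, 15^32≡24, 15^33≡31, 15^34≡42, 15^35≡19, 15^36≡3, 15^37≡45, 15^38≡17, 15^39≡20, 15^40≡18, 15^41≡35, 15^42≡8, 15^43≡26, 15^44≡14, 15^45≡22, 15^46≡1. First k with 15^k≡1 is k=46. Yes, ord_47(15) = 46.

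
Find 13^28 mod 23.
Using Fermat: 13^{22} ≡ 1 mod 23. 28 ≡ 6 mod 22. So 13^{28} ≡ 13^{6} ≡ 6 mod 23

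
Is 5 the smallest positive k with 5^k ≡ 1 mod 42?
Powers of 5 mod 42: 5^1≡5, 5^2≡25, 5^3≡41, 5^4≡37, 5^5≡17, 5^6≡1. 5^5≡17≢1, so ord ≠ 5. No, the actual order is 6.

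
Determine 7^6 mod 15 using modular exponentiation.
By repeated squaring (mod 15): 7^{1}≡7, 7^{2}≡4, 7^{4}≡1. Then 7^{6} = 7^{4+2} ≡ 1 × 4 ≡ 4 (mod 15)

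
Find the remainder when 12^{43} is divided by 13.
By Fermat: 12^{12} ≡ 1 (mod 13). 43 = 3×12 + 7. So 12^{43} ≡ 12^{7} ≡ 12 (mod 13)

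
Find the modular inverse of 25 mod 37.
Since 37 is prime, by Fermat 25^(-1) ≡ 25^{35} ≡ 3 (mod 37). Verify: 25 × 3 = 75 ≡ 1 (mod 37)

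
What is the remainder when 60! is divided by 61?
By Wilson's theorem, (60)! ≡ -1 ≡ 60 mod 61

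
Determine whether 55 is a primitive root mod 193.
55^{24} ≡ 1 (mod 193) and 24 < 192, so ord_193(55) = 24 ≠ 192 and 55 is not a primitive root.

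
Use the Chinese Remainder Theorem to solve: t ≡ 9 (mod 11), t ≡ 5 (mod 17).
M = 11 × 17 = 187. M₁ = 17, y₁ ≡ 2 (mod 11). M₂ = 11, y₂ ≡ 14 (mod 17). t = 9×17×2 + 5×11×14 ≡ 141 (mod 187)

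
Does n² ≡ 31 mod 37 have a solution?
By Euler's criterion: 31^{18} ≡ 36 mod 37. Since this equals -1 (≡ 36), 31 is not a QR.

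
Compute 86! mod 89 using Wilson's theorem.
(88)! = (86)! × (87) × (88) ≡ -1 mod 89. So (86)! ≡ -1 × [(88)(87)]^(-1) ≡ 44 mod 89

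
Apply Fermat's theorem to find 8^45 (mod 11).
By Fermat: 8^{10} ≡ 1 (mod 11). 45 = 4×10 + 5. So 8^{45} ≡ 8^{5} ≡ 10 (mod 11)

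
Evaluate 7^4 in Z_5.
7^{4} = 2401 ≡ 1 (mod 5)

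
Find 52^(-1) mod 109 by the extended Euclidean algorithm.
Extended GCD: 52(-44) + 109(21) = 1. So 52^(-1) ≡ -44 ≡ 65 mod 109. Verify: 52 × 65 = 3380 ≡ 1 mod 109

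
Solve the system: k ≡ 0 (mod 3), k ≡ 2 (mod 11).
M = 3 × 11 = 33. M₁ = 11, y₁ ≡ 2 (mod 3). M₂ = 3, y₂ ≡ 4 (mod 11). k = 0×11×2 + 2×3×4 ≡ 24 (mod 33)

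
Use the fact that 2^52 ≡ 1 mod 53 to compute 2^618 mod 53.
By Fermat: 2^{52} ≡ 1 mod 53. 618 ≡ 46 mod 52. So 2^{618} ≡ 2^{46} ≡ 29 mod 53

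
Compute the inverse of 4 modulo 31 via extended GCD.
Extended GCD: 4(8) + 31(-1) = 1. So 4^(-1) ≡ 8 mod 31. Verify: 4 × 8 = 32 ≡ 1 mod 31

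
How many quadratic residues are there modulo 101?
For prime 101, there are (p-1)/2 = (101-1)/2 = 50 quadratic residues (excluding 0).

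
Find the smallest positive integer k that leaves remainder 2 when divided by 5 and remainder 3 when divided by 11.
M = 5 × 11 = 55. M₁ = 11, y₁ ≡ 1 (mod 5). M₂ = 5, y₂ ≡ 9 (mod 11). k = 2×11×1 + 3×5×9 ≡ 47 (mod 55)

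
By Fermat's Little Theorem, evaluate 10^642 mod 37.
By Fermat: 10^{36} ≡ 1 (mod 37). 642 ≡ 30 (mod 36). So 10^{642} ≡ 10^{30} ≡ 1 (mod 37)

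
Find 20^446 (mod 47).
Using Fermat: 20^{46} ≡ 1 (mod 47). 446 ≡ 32 (mod 46). So 20^{446} ≡ 20^{32} ≡ 34 (mod 47)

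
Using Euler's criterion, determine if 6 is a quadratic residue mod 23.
By Euler's criterion: 6^{11} ≡ 1 (mod 23). Since this equals 1, 6 is a QR.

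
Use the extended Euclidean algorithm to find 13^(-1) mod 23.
Extended GCD: 13(-7) + 23(4) = 1. So 13^(-1) ≡ -7 ≡ 16 (mod 23). Verify: 13 × 16 = 208 ≡ 1 (mod 23)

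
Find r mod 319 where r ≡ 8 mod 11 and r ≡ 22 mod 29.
M = 11 × 29 = 319. M₁ = 29, y₁ ≡ 8 mod 11. M₂ = 11, y₂ ≡ 8 mod 29. r = 8×29×8 + 22×11×8 ≡ 283 mod 319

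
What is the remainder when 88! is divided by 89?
By Wilson's theorem, (88)! ≡ -1 ≡ 88 (mod 89)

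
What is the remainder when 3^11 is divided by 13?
By repeated squaring (mod 13): 3^{1}≡3, 3^{2}≡9, 3^{4}≡3, 3^{8}≡9. Then 3^{11} = 3^{8+2+1} ≡ 9 × 9 × 3 ≡ 9 (mod 13)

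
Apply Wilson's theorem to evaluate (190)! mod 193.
(192)! = (190)! × (191) × (192) ≡ -1 (mod 193). So (190)! ≡ -1 × [(192)(191)]^(-1) ≡ 96 (mod 193)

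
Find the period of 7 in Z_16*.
Powers of 7 mod 16: 7^1≡7, 7^2≡1. So the order of 7 is 2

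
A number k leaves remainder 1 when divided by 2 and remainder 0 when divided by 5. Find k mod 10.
M = 2 × 5 = 10. M₁ = 5, y₁ ≡ 1 mod 2. M₂ = 2, y₂ ≡ 3 mod 5. k = 1×5×1 + 0×2×3 ≡ 5 mod 10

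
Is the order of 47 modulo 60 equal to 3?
Powers of 47 mod 60: 47^1≡47, 47^2≡49, 47^3≡23, 47^4≡1. 47^3≡23≢1, so ord ≠ 3. No, the actual order is 4.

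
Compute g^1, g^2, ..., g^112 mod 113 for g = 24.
24^1, 24^2, ..., 24^{112} mod 113: [24, 11, 38, 8, 79, 88, 78, 64, 67, 26, 59, 60, 84, 95, 20, 28, 107, 82, 47, 111, 65, 91, 37, 97, 68, 50, 70, 98, 92, 61, 108, 106, 58, 36, 73, 57, 12, 62, 19, 4, 96, 44, 39, 32, 90, 13, 86, 30, 42, 104, 10, 14, 110, 41, 80, 112, 89, 102, 75, 105, 34, 25, 35, 49, 46, 87, 54, 53, 29, 18, 93, 85, 6, 31, 66, 2, 48, 22, 76, 16, 45, 63, 43, 15, 21, 52, 5, 7, 55, 77, 40, 56, 101, 51, 94, 109, 17, 69, 74, 81, 23, 100, 27, 83, 71, 9, 103, 99, 3, 72, 33, 1]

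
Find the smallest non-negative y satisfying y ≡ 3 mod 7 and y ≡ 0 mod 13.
M = 7 × 13 = 91. M₁ = 13, y₁ ≡ 6 mod 7. M₂ = 7, y₂ ≡ 2 mod 13. y = 3×13×6 + 0×7×2 ≡ 52 mod 91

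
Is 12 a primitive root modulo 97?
12^{16} ≡ 1 mod 97 and 16 < 96, so ord_97(12) = 16 ≠ 96 and 12 is not a primitive root.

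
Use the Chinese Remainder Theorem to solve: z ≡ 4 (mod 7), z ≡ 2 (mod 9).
M = 7 × 9 = 63. M₁ = 9, y₁ ≡ 4 (mod 7). M₂ = 7, y₂ ≡ 4 (mod 9). z = 4×9×4 + 2×7×4 ≡ 11 (mod 63)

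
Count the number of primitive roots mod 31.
Number of primitive roots mod 31 = φ(p-1) = φ(30) = 8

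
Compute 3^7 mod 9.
By repeated squaring mod 9: 3^{1}≡3, 3^{2}≡0, 3^{4}≡0. Then 3^{7} = 3^{4+2+1} ≡ 0 × 0 × 3 ≡ 0 mod 9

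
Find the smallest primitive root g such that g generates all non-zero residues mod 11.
g = 2. Powers: [2, 4, 8, 5, 10, 9, ...] generates all 10 non-zero residues.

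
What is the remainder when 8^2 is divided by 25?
8^{2} = 64 ≡ 14 mod 25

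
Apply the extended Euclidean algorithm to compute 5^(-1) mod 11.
Extended GCD: 5(-2) + 11(1) = 1. So 5^(-1) ≡ -2 ≡ 9 mod 11. Verify: 5 × 9 = 45 ≡ 1 mod 11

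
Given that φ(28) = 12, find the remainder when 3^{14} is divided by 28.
By Euler: 3^{12} ≡ 1 (mod 28) since gcd(3, 28) = 1. 14 = 1×12 + 2. So 3^{14} ≡ 3^{2} ≡ 9 (mod 28)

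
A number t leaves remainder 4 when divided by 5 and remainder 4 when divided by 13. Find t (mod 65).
M = 5 × 13 = 65. M₁ = 13, y₁ ≡ 2 (mod 5). M₂ = 5, y₂ ≡ 8 (mod 13). t = 4×13×2 + 4×5×8 ≡ 4 (mod 65)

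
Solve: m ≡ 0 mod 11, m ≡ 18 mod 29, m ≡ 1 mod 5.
M = 11 × 29 × 5 = 1595. M₁ = 145, y₁ ≡ 6 mod 11. M₂ = 55, y₂ ≡ 19 mod 29. M₃ = 319, y₃ ≡ 4 mod 5. m = 0×145×6 + 18×55×19 + 1×319×4 ≡ 946 mod 1595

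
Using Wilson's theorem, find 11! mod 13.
(12)! = (11)! × (12) ≡ -1 mod 13. So (11)! ≡ -1 × (12)^(-1) ≡ (-1)×(-1) = 1 mod 13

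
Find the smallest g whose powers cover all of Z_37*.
g = 2. For each prime q|36: 2^{18}≡36, 2^{12}≡26, none ≡ 1, so ord_37(2) = 36 and 2 is a primitive root.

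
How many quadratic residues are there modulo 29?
For prime 29, there are (p-1)/2 = (29-1)/2 = 14 quadratic residues (excluding 0).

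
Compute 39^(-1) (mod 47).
Since 47 is prime, by Fermat 39^(-1) ≡ 39^{45} ≡ 41 (mod 47). Verify: 39 × 41 = 1599 ≡ 1 (mod 47)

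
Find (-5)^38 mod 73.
By repeated squaring mod 73: (-5)^{1}≡68, (-5)^{2}≡25, (-5)^{4}≡41, (-5)^{8}≡2, (-5)^{16}≡4, (-5)^{32}≡16. Then (-5)^{38} = (-5)^{32+4+2} ≡ 16 × 41 × 25 ≡ 48 mod 73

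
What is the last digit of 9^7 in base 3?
By repeated squaring mod 3: 9^{1}≡0, 9^{2}≡0, 9^{4}≡0. Then 9^{7} = 9^{4+2+1} ≡ 0 × 0 × 0 ≡ 0 mod 3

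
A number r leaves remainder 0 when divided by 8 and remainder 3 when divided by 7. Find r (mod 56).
M = 8 × 7 = 56. M₁ = 7, y₁ ≡ 7 (mod 8). M₂ = 8, y₂ ≡ 1 (mod 7). r = 0×7×7 + 3×8×1 ≡ 24 (mod 56)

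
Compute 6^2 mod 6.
6^{2} = 36 ≡ 0 (mod 6)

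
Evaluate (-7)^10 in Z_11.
Using Fermat: (-7)^{10} ≡ 1 mod 11. 10 ≡ 0 mod 10. So (-7)^{10} ≡ (-7)^{0} ≡ 1 mod 11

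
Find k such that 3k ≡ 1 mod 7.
Since 7 is prime, by Fermat 3^(-1) ≡ 3^{5} ≡ 5 mod 7. Verify: 3 × 5 = 15 ≡ 1 mod 7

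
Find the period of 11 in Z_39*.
Powers of 11 mod 39: 11^1≡11, 11^2≡4, 11^3≡5, 11^4≡16, 11^5≡20, 11^6≡25, 11^7≡2, 11^8≡22, 11^9≡8, 11^10≡10, 11^11≡32, 11^12≡1. ord_39(11) = 12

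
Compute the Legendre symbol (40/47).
(40/47) = 40^{23} mod 47 = -1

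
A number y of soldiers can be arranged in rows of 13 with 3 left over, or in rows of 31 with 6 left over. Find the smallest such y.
M = 13 × 31 = 403. M₁ = 31, y₁ ≡ 8 mod 13. M₂ = 13, y₂ ≡ 12 mod 31. y = 3×31×8 + 6×13×12 ≡ 68 mod 403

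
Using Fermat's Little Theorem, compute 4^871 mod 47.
By Fermat: 4^{46} ≡ 1 (mod 47). 871 ≡ 43 (mod 46). So 4^{871} ≡ 4^{43} ≡ 36 (mod 47)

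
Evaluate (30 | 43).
(30/43) = 30^{21} mod 43 = -1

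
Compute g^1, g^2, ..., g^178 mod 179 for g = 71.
71^1, 71^2, ..., 71^{178} mod 179: [71, 29, 90, 125, 104, 45, 152, 52, 112, 76, 26, 56, 38, 13, 28, 19, 96, 14, 99, 48, 7, 139, 24, 93, 159, 12, 136, 169, 6, 68, 174, 3, 34, 87, 91, 17, 133, 135, 98, 156, 157, 49, 78, 168, 114, 39, 84, 57, 109, 42, 118, 144, 21, 59, 72, 100, 119, 36, 50, 149, 18, 25, 164, 9, 102, 82, 94, 51, 41, 47, 115, 110, 113, 147, 55, 146, 163, 117, 73, 171, 148, 126, 175, 74, 63, 177, 37, 121, 178, 108, 150, 89, 54, 75, 134, 27, 127, 67, 103, 153, 123, 141, 166, 151, 160, 83, 165, 80, 131, 172, 40, 155, 86, 20, 167, 43, 10, 173, 111, 5, 176, 145, 92, 88, 162, 46, 44, 81, 23, 22, 130, 101, 11, 65, 140, 95, 122, 70, 137, 61, 35, 158, 120, 107, 79, 60, 143, 129, 30, 161, 154, 15, 170, 77, 97, 85, 128, 138, 132, 64, 69, 66, 32, 124, 33, 16, 62, 106, 8, 31, 53, 4, 105, 116, 2, 142, 58, 1]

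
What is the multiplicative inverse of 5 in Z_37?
Since 37 is prime, by Fermat 5^(-1) ≡ 5^{35} ≡ 15 (mod 37). Verify: 5 × 15 = 75 ≡ 1 (mod 37)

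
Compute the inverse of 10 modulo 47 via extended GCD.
Extended GCD: 10(-14) + 47(3) = 1. So 10^(-1) ≡ -14 ≡ 33 (mod 47). Verify: 10 × 33 = 330 ≡ 1 (mod 47)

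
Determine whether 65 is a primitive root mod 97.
65^{48} ≡ 1 mod 97 and 48 < 96, so ord_97(65) = 48 ≠ 96 and 65 is not a primitive root.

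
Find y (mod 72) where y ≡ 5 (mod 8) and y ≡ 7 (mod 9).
M = 8 × 9 = 72. M₁ = 9, y₁ ≡ 1 (mod 8). M₂ = 8, y₂ ≡ 8 (mod 9). y = 5×9×1 + 7×8×8 ≡ 61 (mod 72)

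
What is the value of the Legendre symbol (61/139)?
(61/139) = 61^{69} mod 139 = -1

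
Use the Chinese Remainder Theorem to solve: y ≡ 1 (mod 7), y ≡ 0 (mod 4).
M = 7 × 4 = 28. M₁ = 4, y₁ ≡ 2 (mod 7). M₂ = 7, y₂ ≡ 3 (mod 4). y = 1×4×2 + 0×7×3 ≡ 8 (mod 28)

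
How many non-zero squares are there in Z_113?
The squaring map on Z_113* is 2-to-1, so there are (112)/2 = 56 QRs.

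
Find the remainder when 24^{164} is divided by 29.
By Fermat: 24^{28} ≡ 1 mod 29. 164 = 5×28 + 24. So 24^{164} ≡ 24^{24} ≡ 20 mod 29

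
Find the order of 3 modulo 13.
Powers of 3 mod 13: 3^1≡3, 3^2≡9, 3^3≡1. So the order of 3 is 3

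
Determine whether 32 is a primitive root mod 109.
32^{36} ≡ 1 (mod 109) and 36 < 108, so ord_109(32) = 36 ≠ 108 and 32 is not a primitive root.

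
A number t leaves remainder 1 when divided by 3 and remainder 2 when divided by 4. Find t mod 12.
M = 3 × 4 = 12. M₁ = 4, y₁ ≡ 1 mod 3. M₂ = 3, y₂ ≡ 3 mod 4. t = 1×4×1 + 2×3×3 ≡ 10 mod 12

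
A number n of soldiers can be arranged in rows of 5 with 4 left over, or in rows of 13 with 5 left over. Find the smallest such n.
M = 5 × 13 = 65. M₁ = 13, y₁ ≡ 2 (mod 5). M₂ = 5, y₂ ≡ 8 (mod 13). n = 4×13×2 + 5×5×8 ≡ 44 (mod 65)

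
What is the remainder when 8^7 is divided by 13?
By repeated squaring mod 13: 8^{1}≡8, 8^{2}≡12, 8^{4}≡1. Then 8^{7} = 8^{4+2+1} ≡ 1 × 12 × 8 ≡ 5 mod 13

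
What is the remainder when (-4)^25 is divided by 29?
By repeated squaring (mod 29): (-4)^{1}≡25, (-4)^{2}≡16, (-4)^{4}≡24, (-4)^{8}≡25, (-4)^{16}≡16. Then (-4)^{25} = (-4)^{16+8+1} ≡ 16 × 25 × 25 ≡ 24 (mod 29)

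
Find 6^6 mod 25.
By repeated squaring mod 25: 6^{1}≡6, 6^{2}≡11, 6^{4}≡21. Then 6^{6} = 6^{4+2} ≡ 21 × 11 ≡ 6 mod 25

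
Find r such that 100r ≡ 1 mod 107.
Since 107 is prime, by Fermat 100^(-1) ≡ 100^{105} ≡ 61 mod 107. Verify: 100 × 61 = 6100 ≡ 1 mod 107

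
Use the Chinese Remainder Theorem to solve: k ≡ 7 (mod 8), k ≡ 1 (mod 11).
M = 8 × 11 = 88. M₁ = 11, y₁ ≡ 3 (mod 8). M₂ = 8, y₂ ≡ 7 (mod 11). k = 7×11×3 + 1×8×7 ≡ 23 (mod 88)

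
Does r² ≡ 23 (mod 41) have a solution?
By Euler's criterion: 23^{20} ≡ 1 (mod 41). Since this equals 1, 23 is a QR.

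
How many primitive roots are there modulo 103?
There are φ(103-1) = φ(102) = 32 primitive roots modulo 103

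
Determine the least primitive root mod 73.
g = 5. For each prime q|72: 5^{36}≡72, 5^{24}≡8, none ≡ 1, so ord_73(5) = 72 and 5 is a primitive root.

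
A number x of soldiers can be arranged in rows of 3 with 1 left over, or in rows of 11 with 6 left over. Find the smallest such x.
M = 3 × 11 = 33. M₁ = 11, y₁ ≡ 2 (mod 3). M₂ = 3, y₂ ≡ 4 (mod 11). x = 1×11×2 + 6×3×4 ≡ 28 (mod 33)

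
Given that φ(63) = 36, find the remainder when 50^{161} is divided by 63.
By Euler: 50^{36} ≡ 1 mod 63 since gcd(50, 63) = 1. 161 = 4×36 + 17. So 50^{161} ≡ 50^{17} ≡ 29 mod 63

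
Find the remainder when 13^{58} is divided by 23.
By Fermat: 13^{22} ≡ 1 mod 23. 58 = 2×22 + 14. So 13^{58} ≡ 13^{14} ≡ 12 mod 23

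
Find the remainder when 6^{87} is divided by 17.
By Fermat: 6^{16} ≡ 1 (mod 17). 87 = 5×16 + 7. So 6^{87} ≡ 6^{7} ≡ 14 (mod 17)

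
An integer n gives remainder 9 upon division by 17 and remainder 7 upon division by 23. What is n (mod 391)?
M = 17 × 23 = 391. M₁ = 23, y₁ ≡ 3 (mod 17). M₂ = 17, y₂ ≡ 19 (mod 23). n = 9×23×3 + 7×17×19 ≡ 145 (mod 391)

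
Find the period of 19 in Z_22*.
Powers of 19 mod 22: 19^1≡19, 19^2≡9, 19^3≡17, 19^4≡15, 19^5≡21, 19^6≡3, 19^7≡13, 19^8≡5, 19^9≡7, 19^10≡1. So the order of 19 is 10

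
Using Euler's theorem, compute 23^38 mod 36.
By Euler: 23^{12} ≡ 1 (mod 36) since gcd(23, 36) = 1. 38 = 3×12 + 2. So 23^{38} ≡ 23^{2} ≡ 25 (mod 36)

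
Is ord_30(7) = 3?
Powers of 7 mod 30: 7^1≡7, 7^2≡19, 7^3≡13, 7^4≡1. 7^3≡13≢1, so ord ≠ 3. No, the actual order is 4.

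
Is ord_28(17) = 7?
Powers of 17 mod 28: 17^1≡17, 17^2≡9, 17^3≡13, 17^4≡25, 17^5≡5, 17^6≡1. Already 17^6≡1, so the order is 6 < 7. No, the actual order is 6.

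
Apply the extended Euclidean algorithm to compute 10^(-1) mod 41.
Extended GCD: 10(-4) + 41(1) = 1. So 10^(-1) ≡ -4 ≡ 37 mod 41. Verify: 10 × 37 = 370 ≡ 1 mod 41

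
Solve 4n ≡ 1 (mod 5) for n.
Since 5 is prime, by Fermat 4^(-1) ≡ 4^{3} ≡ 4 (mod 5). Verify: 4 × 4 = 16 ≡ 1 (mod 5)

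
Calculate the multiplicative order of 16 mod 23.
Powers of 16 mod 23: 16^1≡16, 16^2≡3, 16^3≡2, 16^4≡9, 16^5≡6, 16^6≡4, 16^7≡18, 16^8≡12, 16^9≡8, 16^10≡13, 16^11≡1. Order = 11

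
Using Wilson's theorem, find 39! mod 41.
(40)! = (39)! × (40) ≡ -1 (mod 41). So (39)! ≡ -1 × (40)^(-1) ≡ (-1)×(-1) = 1 (mod 41)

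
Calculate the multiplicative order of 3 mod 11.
Powers of 3 mod 11: 3^1≡3, 3^2≡9, 3^3≡5, 3^4≡4, 3^5≡1. ord_11(3) = 5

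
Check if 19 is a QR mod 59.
By Euler's criterion: 19^{29} ≡ 1 (mod 59). Since this equals 1, 19 is a QR.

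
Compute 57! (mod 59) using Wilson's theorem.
(58)! = (57)! × (58) ≡ -1 (mod 59). So (57)! ≡ -1 × (58)^(-1) ≡ (-1)×(-1) = 1 (mod 59)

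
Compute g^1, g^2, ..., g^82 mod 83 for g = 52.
52^1, 52^2, ..., 52^{82} mod 83: [52, 48, 6, 63, 39, 36, 46, 68, 50, 27, 76, 51, 79, 41, 57, 59, 80, 10, 22, 65, 60, 49, 58, 28, 45, 16, 2, 21, 13, 12, 43, 78, 72, 9, 53, 17, 54, 69, 19, 75, 82, 31, 35, 77, 20, 44, 47, 37, 15, 33, 56, 7, 32, 4, 42, 26, 24, 3, 73, 61, 18, 23, 34, 25, 55, 38, 67, 81, 62, 70, 71, 40, 5, 11, 74, 30, 66, 29, 14, 64, 8, 1]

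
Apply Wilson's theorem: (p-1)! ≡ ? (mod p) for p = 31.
By Wilson's theorem, (30)! ≡ -1 ≡ 30 (mod 31)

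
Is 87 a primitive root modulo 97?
ord_97(87) divides 96. For each prime q|96: 87^{48}≡96, 87^{32}≡61, none ≡ 1. So 87 has order 96 and is a primitive root mod 97.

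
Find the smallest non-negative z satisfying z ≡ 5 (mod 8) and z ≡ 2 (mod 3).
M = 8 × 3 = 24. M₁ = 3, y₁ ≡ 3 (mod 8). M₂ = 8, y₂ ≡ 2 (mod 3). z = 5×3×3 + 2×8×2 ≡ 5 (mod 24)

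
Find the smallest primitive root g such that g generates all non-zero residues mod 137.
g = 3. For each prime q|136: 3^{68}≡136, 3^{8}≡122, none ≡ 1, so ord_137(3) = 136 and 3 is a primitive root.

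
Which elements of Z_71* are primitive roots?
There are φ(70) = 24 primitive roots mod 71: {7, 11, 13, 21, 22, 28, 31, 33, 35, 42, 44, 47, 52, 53, 55, 56, 59, 61, 62, 63, 65, 67, 68, 69}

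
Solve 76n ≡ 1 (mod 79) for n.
Since 79 is prime, by Fermat 76^(-1) ≡ 76^{77} ≡ 26 (mod 79). Verify: 76 × 26 = 1976 ≡ 1 (mod 79)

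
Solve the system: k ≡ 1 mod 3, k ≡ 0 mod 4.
M = 3 × 4 = 12. M₁ = 4, y₁ ≡ 1 mod 3. M₂ = 3, y₂ ≡ 3 mod 4. k = 1×4×1 + 0×3×3 ≡ 4 mod 12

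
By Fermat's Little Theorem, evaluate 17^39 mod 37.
By Fermat: 17^{36} ≡ 1 mod 37. So 17^{39} = 17^{36} · 17^{3} ≡ 17^{3} ≡ 29 mod 37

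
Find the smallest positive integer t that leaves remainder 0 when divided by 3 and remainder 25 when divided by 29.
M = 3 × 29 = 87. M₁ = 29, y₁ ≡ 2 mod 3. M₂ = 3, y₂ ≡ 10 mod 29. t = 0×29×2 + 25×3×10 ≡ 54 mod 87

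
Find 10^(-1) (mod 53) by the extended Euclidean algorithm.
Extended GCD: 10(16) + 53(-3) = 1. So 10^(-1) ≡ 16 (mod 53). Verify: 10 × 16 = 160 ≡ 1 (mod 53)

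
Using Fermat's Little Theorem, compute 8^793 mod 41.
By Fermat: 8^{40} ≡ 1 mod 41. 793 ≡ 33 mod 40. So 8^{793} ≡ 8^{33} ≡ 21 mod 41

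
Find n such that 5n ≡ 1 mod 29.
Since 29 is prime, by Fermat 5^(-1) ≡ 5^{27} ≡ 6 mod 29. Verify: 5 × 6 = 30 ≡ 1 mod 29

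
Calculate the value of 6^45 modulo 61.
By repeated squaring mod 61: 6^{1}≡6, 6^{2}≡36, 6^{4}≡15, 6^{8}≡42, 6^{16}≡56, 6^{32}≡25. Then 6^{45} = 6^{32+8+4+1} ≡ 25 × 42 × 15 × 6 ≡ 11 mod 61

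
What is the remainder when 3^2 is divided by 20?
3^{2} = 9 ≡ 9 mod 20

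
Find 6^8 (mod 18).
By repeated squaring (mod 18): 6^{1}≡6, 6^{2}≡0, 6^{4}≡0, 6^{8}≡0. So 6^{8} ≡ 0 (mod 18)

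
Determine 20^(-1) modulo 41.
Since 41 is prime, by Fermat 20^(-1) ≡ 20^{39} ≡ 39 mod 41. Verify: 20 × 39 = 780 ≡ 1 mod 41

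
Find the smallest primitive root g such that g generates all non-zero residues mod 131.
g = 2. For each prime q|130: 2^{65}≡130, 2^{26}≡53, 2^{10}≡107, none ≡ 1, so ord_131(2) = 130 and 2 is a primitive root.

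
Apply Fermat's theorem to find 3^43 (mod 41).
By Fermat: 3^{40} ≡ 1 (mod 41). So 3^{43} = 3^{40} · 3^{3} ≡ 3^{3} ≡ 27 (mod 41)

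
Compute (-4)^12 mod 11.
Using Fermat: (-4)^{10} ≡ 1 mod 11. 12 ≡ 2 mod 10. So (-4)^{12} ≡ (-4)^{2} ≡ 5 mod 11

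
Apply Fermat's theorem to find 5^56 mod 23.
By Fermat: 5^{22} ≡ 1 mod 23. 56 = 2×22 + 12. So 5^{56} ≡ 5^{12} ≡ 18 mod 23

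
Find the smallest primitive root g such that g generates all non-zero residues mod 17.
g = 3. For each prime q|16: 3^{8}≡16, none ≡ 1, so ord_17(3) = 16 and 3 is a primitive root.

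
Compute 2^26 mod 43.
By repeated squaring mod 43: 2^{1}≡2, 2^{2}≡4, 2^{4}≡16, 2^{8}≡41, 2^{16}≡4. Then 2^{26} = 2^{16+8+2} ≡ 4 × 41 × 4 ≡ 11 mod 43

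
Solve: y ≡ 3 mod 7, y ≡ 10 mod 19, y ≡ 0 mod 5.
M = 7 × 19 × 5 = 665. M₁ = 95, y₁ ≡ 2 mod 7. M₂ = 35, y₂ ≡ 6 mod 19. M₃ = 133, y₃ ≡ 2 mod 5. y = 3×95×2 + 10×35×6 + 0×133×2 ≡ 10 mod 665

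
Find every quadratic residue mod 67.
Squares in Z_67*: {1, 4, 6, 9, 10, 14, 15, 16, 17, 19, 21, 22, 23, 24, 25, 26, 29, 33, 35, 36, 37, 39, 40, 47, 49, 54, 55, 56, 59, 60, 62, 64, 65}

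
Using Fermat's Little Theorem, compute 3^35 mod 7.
By Fermat: 3^{6} ≡ 1 (mod 7). 35 = 5×6 + 5. So 3^{35} ≡ 3^{5} ≡ 5 (mod 7)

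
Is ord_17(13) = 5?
Powers of 13 mod 17: 13^1≡13, 13^2≡16, 13^3≡4, 13^4≡1. Already 13^4≡1, so the order is 4 < 5. No, the actual order is 4.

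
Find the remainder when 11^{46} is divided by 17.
By Fermat: 11^{16} ≡ 1 mod 17. 46 = 2×16 + 14. So 11^{46} ≡ 11^{14} ≡ 9 mod 17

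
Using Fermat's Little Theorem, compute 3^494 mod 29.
By Fermat: 3^{28} ≡ 1 (mod 29). 494 ≡ 18 (mod 28). So 3^{494} ≡ 3^{18} ≡ 6 (mod 29)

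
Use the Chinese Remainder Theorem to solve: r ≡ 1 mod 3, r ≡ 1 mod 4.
M = 3 × 4 = 12. M₁ = 4, y₁ ≡ 1 mod 3. M₂ = 3, y₂ ≡ 3 mod 4. r = 1×4×1 + 1×3×3 ≡ 1 mod 12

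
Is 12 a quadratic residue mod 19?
By Euler's criterion: 12^{9} ≡ 18 mod 19. Since this equals -1 (≡ 18), 12 is not a QR.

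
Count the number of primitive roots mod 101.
A prime p has φ(p-1) primitive roots; here φ(100) = 40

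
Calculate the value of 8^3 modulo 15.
8^{3} = 512 ≡ 2 (mod 15)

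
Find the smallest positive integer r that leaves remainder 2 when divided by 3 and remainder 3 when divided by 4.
M = 3 × 4 = 12. M₁ = 4, y₁ ≡ 1 (mod 3). M₂ = 3, y₂ ≡ 3 (mod 4). r = 2×4×1 + 3×3×3 ≡ 11 (mod 12)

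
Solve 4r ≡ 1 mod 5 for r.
Since 5 is prime, by Fermat 4^(-1) ≡ 4^{3} ≡ 4 mod 5. Verify: 4 × 4 = 16 ≡ 1 mod 5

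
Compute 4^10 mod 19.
By repeated squaring mod 19: 4^{1}≡4, 4^{2}≡16, 4^{4}≡9, 4^{8}≡5. Then 4^{10} = 4^{8+2} ≡ 5 × 16 ≡ 4 mod 19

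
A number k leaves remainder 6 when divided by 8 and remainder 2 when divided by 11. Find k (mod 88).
M = 8 × 11 = 88. M₁ = 11, y₁ ≡ 3 (mod 8). M₂ = 8, y₂ ≡ 7 (mod 11). k = 6×11×3 + 2×8×7 ≡ 46 (mod 88)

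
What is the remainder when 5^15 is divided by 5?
By repeated squaring mod 5: 5^{1}≡0, 5^{2}≡0, 5^{4}≡0, 5^{8}≡0. Then 5^{15} = 5^{8+4+2+1} ≡ 0 × 0 × 0 × 0 ≡ 0 mod 5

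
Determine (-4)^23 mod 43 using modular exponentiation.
By repeated squaring mod 43: (-4)^{1}≡39, (-4)^{2}≡16, (-4)^{4}≡41, (-4)^{8}≡4, (-4)^{16}≡16. Then (-4)^{23} = (-4)^{16+4+2+1} ≡ 16 × 41 × 16 × 39 ≡ 27 mod 43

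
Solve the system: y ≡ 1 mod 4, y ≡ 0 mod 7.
M = 4 × 7 = 28. M₁ = 7, y₁ ≡ 3 mod 4. M₂ = 4, y₂ ≡ 2 mod 7. y = 1×7×3 + 0×4×2 ≡ 21 mod 28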